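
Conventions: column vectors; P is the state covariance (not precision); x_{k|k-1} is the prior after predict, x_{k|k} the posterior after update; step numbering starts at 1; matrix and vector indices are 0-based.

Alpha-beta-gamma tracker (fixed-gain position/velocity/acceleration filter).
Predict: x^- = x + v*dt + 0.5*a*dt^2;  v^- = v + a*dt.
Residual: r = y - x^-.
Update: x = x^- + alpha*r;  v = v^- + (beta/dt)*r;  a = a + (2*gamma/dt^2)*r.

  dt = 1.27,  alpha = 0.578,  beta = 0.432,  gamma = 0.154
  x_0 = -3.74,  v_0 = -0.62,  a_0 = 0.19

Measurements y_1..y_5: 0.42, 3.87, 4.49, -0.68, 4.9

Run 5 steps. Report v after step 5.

v_post = -1.0439

step 1: x_pred=-4.3742  r=4.7942  x^+=-1.6031  v^+=1.2521  a^+=1.1055
step 2: x_pred=0.8785  r=2.9915  x^+=2.6076  v^+=3.6736  a^+=1.6768
step 3: x_pred=8.6253  r=-4.1353  x^+=6.2351  v^+=4.3964  a^+=0.8871
step 4: x_pred=12.5340  r=-13.2140  x^+=4.8963  v^+=1.0282  a^+=-1.6363
step 5: x_pred=4.8825  r=0.0175  x^+=4.8926  v^+=-1.0439  a^+=-1.6329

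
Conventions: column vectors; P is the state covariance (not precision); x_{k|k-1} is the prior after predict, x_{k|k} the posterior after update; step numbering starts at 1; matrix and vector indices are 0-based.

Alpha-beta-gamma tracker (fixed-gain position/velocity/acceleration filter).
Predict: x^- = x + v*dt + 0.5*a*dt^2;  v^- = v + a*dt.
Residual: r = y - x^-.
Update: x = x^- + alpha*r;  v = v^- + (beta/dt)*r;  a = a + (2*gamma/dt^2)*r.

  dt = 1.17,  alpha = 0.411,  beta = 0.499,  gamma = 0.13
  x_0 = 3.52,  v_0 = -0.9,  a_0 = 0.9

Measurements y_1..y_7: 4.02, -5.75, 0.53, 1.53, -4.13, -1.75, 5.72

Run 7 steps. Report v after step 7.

v_post = 3.9800

step 1: x_pred=3.0830  r=0.9370  x^+=3.4681  v^+=0.5526  a^+=1.0780
step 2: x_pred=4.8525  r=-10.6025  x^+=0.4949  v^+=-2.7081  a^+=-0.9358
step 3: x_pred=-3.3141  r=3.8441  x^+=-1.7342  v^+=-2.1635  a^+=-0.2057
step 4: x_pred=-4.4062  r=5.9362  x^+=-1.9664  v^+=0.1276  a^+=0.9218
step 5: x_pred=-1.1862  r=-2.9438  x^+=-2.3961  v^+=-0.0494  a^+=0.3627
step 6: x_pred=-2.2056  r=0.4556  x^+=-2.0184  v^+=0.5693  a^+=0.4492
step 7: x_pred=-1.0449  r=6.7649  x^+=1.7355  v^+=3.9800  a^+=1.7341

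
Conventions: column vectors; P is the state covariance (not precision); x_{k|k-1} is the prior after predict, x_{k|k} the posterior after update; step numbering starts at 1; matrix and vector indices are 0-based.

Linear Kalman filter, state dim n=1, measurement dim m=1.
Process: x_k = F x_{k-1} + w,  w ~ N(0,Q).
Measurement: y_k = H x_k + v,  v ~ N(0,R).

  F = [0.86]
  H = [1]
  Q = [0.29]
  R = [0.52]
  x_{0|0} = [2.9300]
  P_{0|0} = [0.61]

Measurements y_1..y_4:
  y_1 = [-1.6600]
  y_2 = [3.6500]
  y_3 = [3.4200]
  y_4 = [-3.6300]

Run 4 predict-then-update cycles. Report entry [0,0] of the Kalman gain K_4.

K[0,0] = 0.4773

step 1: x^-=[2.5198]  P^-=[0.7412]  S=[1.2612]  K=[0.5877]  nu=[-4.1798]  x^+=[0.0634]  P^+=[0.3056]
step 2: x^-=[0.0545]  P^-=[0.5160]  S=[1.0360]  K=[0.4981]  nu=[3.5955]  x^+=[1.8454]  P^+=[0.2590]
step 3: x^-=[1.5870]  P^-=[0.4816]  S=[1.0016]  K=[0.4808]  nu=[1.8330]  x^+=[2.4683]  P^+=[0.2500]
step 4: x^-=[2.1228]  P^-=[0.4749]  S=[0.9949]  K=[0.4773]  nu=[-5.7528]  x^+=[-0.6233]  P^+=[0.2482]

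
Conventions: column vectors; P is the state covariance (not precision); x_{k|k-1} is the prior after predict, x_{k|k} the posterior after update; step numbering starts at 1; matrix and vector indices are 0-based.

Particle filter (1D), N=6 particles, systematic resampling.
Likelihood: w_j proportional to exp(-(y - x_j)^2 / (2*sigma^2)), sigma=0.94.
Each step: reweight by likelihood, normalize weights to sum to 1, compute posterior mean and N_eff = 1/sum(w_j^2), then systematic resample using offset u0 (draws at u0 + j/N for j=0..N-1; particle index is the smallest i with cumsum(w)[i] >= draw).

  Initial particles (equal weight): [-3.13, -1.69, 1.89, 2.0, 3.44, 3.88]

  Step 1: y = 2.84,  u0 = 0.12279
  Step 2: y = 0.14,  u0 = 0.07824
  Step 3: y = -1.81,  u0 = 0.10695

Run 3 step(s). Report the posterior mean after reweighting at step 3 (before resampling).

post_mean = 1.9512

step 1: w=[0.0000, 0.0000, 0.2283, 0.2552, 0.3103, 0.2063]  mean=2.8095  Neff=3.9056  idx=[2, 3, 3, 4, 4, 5]
step 2: w=[0.3812, 0.3045, 0.3045, 0.0045, 0.0045, 0.0008]  mean=1.9726  Neff=3.0235  idx=[0, 0, 1, 1, 2, 2]
step 3: w=[0.2219, 0.2219, 0.1390, 0.1390, 0.1390, 0.1390]  mean=1.9512  Neff=5.6876  idx=[0, 1, 1, 3, 4, 5]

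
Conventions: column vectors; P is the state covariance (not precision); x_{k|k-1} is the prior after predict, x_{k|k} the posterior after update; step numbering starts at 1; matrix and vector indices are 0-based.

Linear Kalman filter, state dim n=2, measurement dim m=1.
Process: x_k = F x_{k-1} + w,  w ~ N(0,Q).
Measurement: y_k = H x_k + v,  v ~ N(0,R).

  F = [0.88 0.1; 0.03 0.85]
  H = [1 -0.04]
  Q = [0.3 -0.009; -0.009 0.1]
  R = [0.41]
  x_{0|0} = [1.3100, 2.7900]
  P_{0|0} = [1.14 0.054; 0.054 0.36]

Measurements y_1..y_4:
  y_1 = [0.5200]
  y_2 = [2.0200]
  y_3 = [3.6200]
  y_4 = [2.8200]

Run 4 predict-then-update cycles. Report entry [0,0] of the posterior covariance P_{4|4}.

step 1: x^-=[1.4318, 2.4108]  P^-=[1.1959 0.0922; 0.0922 0.3639]  S=[1.5991]  K=[0.7456; 0.0486]  nu=[-0.8154]  x^+=[0.8239, 2.3712]  P^+=[0.3070 0.0343; 0.0343 0.3601]
step 2: x^-=[0.9622, 2.0402]  P^-=[0.5474 0.0555; 0.0555 0.3622]  S=[0.9536]  K=[0.5718; 0.0430]  nu=[1.1395]  x^+=[1.6136, 2.0892]  P^+=[0.2357 0.0320; 0.0320 0.3604]
step 3: x^-=[1.6289, 1.8242]  P^-=[0.4918 0.0519; 0.0519 0.3623]  S=[0.8982]  K=[0.5452; 0.0417]  nu=[2.0640]  x^+=[2.7542, 1.9103]  P^+=[0.2248 0.0315; 0.0315 0.3607]
step 4: x^-=[2.6148, 1.7064]  P^-=[0.4832 0.0513; 0.0513 0.3624]  S=[0.8897]  K=[0.5408; 0.0413]  nu=[0.2735]  x^+=[2.7627, 1.7177]  P^+=[0.2230 0.0314; 0.0314 0.3609]

P_post[0,0] = 0.2230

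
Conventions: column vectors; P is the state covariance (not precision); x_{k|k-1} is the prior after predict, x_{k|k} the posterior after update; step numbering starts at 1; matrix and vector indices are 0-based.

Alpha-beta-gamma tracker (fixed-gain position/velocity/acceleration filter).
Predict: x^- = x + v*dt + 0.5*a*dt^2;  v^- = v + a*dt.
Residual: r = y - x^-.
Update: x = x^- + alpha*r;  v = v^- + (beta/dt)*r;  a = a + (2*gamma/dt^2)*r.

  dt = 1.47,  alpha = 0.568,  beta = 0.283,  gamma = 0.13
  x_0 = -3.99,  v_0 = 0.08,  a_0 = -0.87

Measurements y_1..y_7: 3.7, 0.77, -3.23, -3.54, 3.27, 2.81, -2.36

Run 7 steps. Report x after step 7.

step 1: x_pred=-4.8124  r=8.5124  x^+=0.0226  v^+=0.4399  a^+=0.1542
step 2: x_pred=0.8359  r=-0.0659  x^+=0.7985  v^+=0.6539  a^+=0.1463
step 3: x_pred=1.9177  r=-5.1477  x^+=-1.0062  v^+=-0.1221  a^+=-0.4731
step 4: x_pred=-1.6968  r=-1.8432  x^+=-2.7437  v^+=-1.1724  a^+=-0.6949
step 5: x_pred=-5.2179  r=8.4879  x^+=-0.3968  v^+=-0.5598  a^+=0.3264
step 6: x_pred=-0.8670  r=3.6770  x^+=1.2215  v^+=0.6279  a^+=0.7688
step 7: x_pred=2.9753  r=-5.3353  x^+=-0.0552  v^+=0.7310  a^+=0.1269

x_post = -0.0552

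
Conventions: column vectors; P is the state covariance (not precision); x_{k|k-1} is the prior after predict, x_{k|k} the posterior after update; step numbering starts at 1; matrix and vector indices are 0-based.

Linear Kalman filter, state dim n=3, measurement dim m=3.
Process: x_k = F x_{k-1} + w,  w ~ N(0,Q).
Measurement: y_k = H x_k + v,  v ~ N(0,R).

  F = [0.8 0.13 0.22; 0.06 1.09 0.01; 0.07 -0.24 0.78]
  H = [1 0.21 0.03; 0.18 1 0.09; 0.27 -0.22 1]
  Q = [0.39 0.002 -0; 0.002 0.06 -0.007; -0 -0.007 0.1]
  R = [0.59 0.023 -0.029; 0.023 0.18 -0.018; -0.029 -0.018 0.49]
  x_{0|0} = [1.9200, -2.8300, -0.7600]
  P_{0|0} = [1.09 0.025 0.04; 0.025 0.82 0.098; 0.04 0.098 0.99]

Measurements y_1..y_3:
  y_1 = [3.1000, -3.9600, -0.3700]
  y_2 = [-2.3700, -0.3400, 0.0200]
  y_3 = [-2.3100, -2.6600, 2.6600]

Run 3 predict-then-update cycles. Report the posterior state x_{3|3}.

step 1: x^-=[1.0009, -2.9771, 0.2208]  P^-=[1.1743 0.2192 0.2311; 0.2192 1.0437 -0.1227; 0.2311 -0.1227 0.7217]  S=[1.9153 0.6990 0.4337; 0.6990 1.3319 -0.1481; 0.4337 -0.1481 1.5006]  K=[0.5836 0.0515 0.1696; -0.0496 0.8199 -0.1001; -0.0317 0.0664 0.5562]  nu=[2.7177, -1.1829, -1.5160]  x^+=[2.2689, -3.9300, -0.7870]  P^+=[0.3501 -0.0400 -0.0381; -0.0400 0.1570 -0.0170; -0.0381 -0.0170 0.2788]
step 2: x^-=[1.1310, -4.1555, 0.4881]  P^-=[0.6075 0.0016 0.0447; 0.0016 0.2421 -0.0631; 0.0447 -0.0631 0.2839]  S=[1.2110 0.1868 0.1643; 0.1868 0.4348 -0.0686; 0.1643 -0.0686 0.8817]  K=[0.4684 0.0878 0.1559; -0.0310 0.5446 -0.0834; -0.0141 -0.0061 0.3536]  nu=[-2.6430, 3.5680, -1.6877]  x^+=[-0.0567, -1.9896, -0.0934]  P^+=[0.2796 -0.0248 -0.0197; -0.0248 0.1051 -0.0200; -0.0197 -0.0200 0.1747]
step 3: x^-=[-0.3245, -2.1730, 0.4007]  P^-=[0.5659 0.0037 0.0333; 0.0037 0.1822 -0.0514; 0.0333 -0.0514 0.2199]  S=[1.1671 0.1682 0.1445; 0.1682 0.3754 -0.0535; 0.1445 -0.0535 0.8001]  K=[0.4512 0.1094 0.1574; -0.0243 0.4746 -0.0769; -0.0092 -0.0212 0.3004]  nu=[-1.5411, -0.4646, 1.8689]  x^+=[-0.7765, -2.4999, 0.9862]  P^+=[0.2688 -0.0198 -0.0148; -0.0198 0.0916 -0.0200; -0.0148 -0.0200 0.1475]

x_post = [-0.7765, -2.4999, 0.9862]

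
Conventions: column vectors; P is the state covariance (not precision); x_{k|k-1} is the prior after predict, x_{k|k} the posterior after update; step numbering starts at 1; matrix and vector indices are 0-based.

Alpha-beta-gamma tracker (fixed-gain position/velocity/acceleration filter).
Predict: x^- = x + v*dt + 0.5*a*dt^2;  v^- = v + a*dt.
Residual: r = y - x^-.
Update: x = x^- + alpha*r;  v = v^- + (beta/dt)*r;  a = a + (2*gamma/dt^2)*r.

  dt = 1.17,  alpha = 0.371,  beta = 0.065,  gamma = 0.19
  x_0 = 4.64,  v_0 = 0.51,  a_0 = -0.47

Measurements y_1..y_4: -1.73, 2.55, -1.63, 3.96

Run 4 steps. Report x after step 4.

step 1: x_pred=4.9150  r=-6.6450  x^+=2.4497  v^+=-0.4091  a^+=-2.3146
step 2: x_pred=0.3869  r=2.1631  x^+=1.1894  v^+=-2.9970  a^+=-1.7141
step 3: x_pred=-3.4904  r=1.8604  x^+=-2.8002  v^+=-4.8992  a^+=-1.1977
step 4: x_pred=-9.3520  r=13.3120  x^+=-4.4132  v^+=-5.5610  a^+=2.4976

x_post = -4.4132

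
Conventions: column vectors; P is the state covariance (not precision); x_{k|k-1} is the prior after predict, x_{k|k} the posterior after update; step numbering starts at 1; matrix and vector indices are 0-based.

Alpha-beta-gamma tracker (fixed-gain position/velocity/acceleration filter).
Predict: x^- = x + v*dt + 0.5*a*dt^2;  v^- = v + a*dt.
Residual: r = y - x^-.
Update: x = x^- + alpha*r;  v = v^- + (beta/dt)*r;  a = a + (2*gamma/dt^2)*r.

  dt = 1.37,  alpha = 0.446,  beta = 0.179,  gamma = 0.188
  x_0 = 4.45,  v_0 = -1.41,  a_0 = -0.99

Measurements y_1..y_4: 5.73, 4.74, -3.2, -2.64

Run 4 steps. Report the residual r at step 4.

step 1: x_pred=1.5892  r=4.1408  x^+=3.4360  v^+=-2.2253  a^+=-0.1605
step 2: x_pred=0.2368  r=4.5032  x^+=2.2452  v^+=-1.8568  a^+=0.7417
step 3: x_pred=0.3975  r=-3.5975  x^+=-1.2070  v^+=-1.3107  a^+=0.0210
step 4: x_pred=-2.9830  r=0.3430  x^+=-2.8300  v^+=-1.2372  a^+=0.0897

resid = 0.3430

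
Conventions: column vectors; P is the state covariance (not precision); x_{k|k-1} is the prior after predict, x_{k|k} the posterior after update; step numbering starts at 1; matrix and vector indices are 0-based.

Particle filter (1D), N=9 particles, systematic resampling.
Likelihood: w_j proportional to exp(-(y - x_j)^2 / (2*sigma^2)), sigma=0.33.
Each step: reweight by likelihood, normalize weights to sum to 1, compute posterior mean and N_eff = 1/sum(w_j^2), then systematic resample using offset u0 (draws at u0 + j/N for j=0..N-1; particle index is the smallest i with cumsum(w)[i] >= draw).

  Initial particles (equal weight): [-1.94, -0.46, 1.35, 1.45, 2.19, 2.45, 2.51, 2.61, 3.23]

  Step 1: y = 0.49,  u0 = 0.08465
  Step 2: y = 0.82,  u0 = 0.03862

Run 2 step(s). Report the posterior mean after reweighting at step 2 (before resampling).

step 1: w=[0.0000, 0.2482, 0.5244, 0.2274, 0.0000, 0.0000, 0.0000, 0.0000, 0.0000]  mean=0.9235  Neff=2.5754  idx=[1, 1, 2, 2, 2, 2, 2, 3, 3]
step 2: w=[0.0003, 0.0003, 0.1619, 0.1619, 0.1619, 0.1619, 0.1619, 0.0950, 0.0950]  mean=1.3679  Neff=6.7088  idx=[2, 2, 3, 4, 4, 5, 6, 7, 8]

post_mean = 1.3679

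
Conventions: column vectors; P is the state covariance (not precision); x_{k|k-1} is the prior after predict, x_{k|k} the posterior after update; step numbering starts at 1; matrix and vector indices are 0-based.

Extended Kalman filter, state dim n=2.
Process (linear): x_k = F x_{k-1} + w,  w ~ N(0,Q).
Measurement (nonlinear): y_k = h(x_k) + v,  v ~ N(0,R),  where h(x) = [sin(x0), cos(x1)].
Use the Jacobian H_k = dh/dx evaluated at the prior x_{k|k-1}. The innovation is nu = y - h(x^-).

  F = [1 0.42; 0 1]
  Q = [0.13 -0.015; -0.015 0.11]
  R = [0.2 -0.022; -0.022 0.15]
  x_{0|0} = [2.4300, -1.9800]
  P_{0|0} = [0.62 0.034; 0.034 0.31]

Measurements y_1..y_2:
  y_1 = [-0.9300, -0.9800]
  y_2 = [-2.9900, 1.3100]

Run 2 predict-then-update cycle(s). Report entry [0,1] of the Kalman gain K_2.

step 1: x^-=[1.5984, -1.9800]  P^-=[0.8332 0.1492; 0.1492 0.4200]  H_jac=[-0.0276 0.0000; 0.0000 0.9174]  S=[0.2006 -0.0258; -0.0258 0.5035]  K=[-0.0802 0.2677; 0.0783 0.7693]  nu=[-1.9296, -0.5821]  x^+=[1.5973, -2.5789]  P^+=[0.7947 0.0457; 0.0457 0.1239]
step 2: x^-=[0.5142, -2.5789]  P^-=[0.9850 0.0827; 0.0827 0.2339]  H_jac=[0.8707 0.0000; 0.0000 0.5334]  S=[0.9467 0.0164; 0.0164 0.2166]  K=[0.9035 0.1353; 0.0662 0.5711]  nu=[-3.4818, 2.1558]  x^+=[-2.3402, -1.5781]  P^+=[0.2041 0.0008; 0.0008 0.1579]

K[0,1] = 0.1353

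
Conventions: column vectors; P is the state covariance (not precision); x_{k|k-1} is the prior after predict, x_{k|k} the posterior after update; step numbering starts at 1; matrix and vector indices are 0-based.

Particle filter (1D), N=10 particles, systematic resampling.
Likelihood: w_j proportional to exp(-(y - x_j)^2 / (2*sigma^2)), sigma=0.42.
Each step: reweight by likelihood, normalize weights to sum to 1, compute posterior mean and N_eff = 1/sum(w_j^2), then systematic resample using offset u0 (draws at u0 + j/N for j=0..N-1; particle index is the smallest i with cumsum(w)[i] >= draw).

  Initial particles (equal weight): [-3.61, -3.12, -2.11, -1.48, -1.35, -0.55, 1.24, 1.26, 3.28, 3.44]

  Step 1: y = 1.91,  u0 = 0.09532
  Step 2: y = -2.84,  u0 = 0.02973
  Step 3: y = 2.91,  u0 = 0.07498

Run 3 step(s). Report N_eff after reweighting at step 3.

N_eff = 9.9130

step 1: w=[0.0000, 0.0000, 0.0000, 0.0000, 0.0000, 0.0000, 0.4762, 0.5132, 0.0083, 0.0022]  mean=1.2721  Neff=2.0397  idx=[6, 6, 6, 6, 7, 7, 7, 7, 7, 8]
step 2: w=[0.1400, 0.1400, 0.1400, 0.1400, 0.0880, 0.0880, 0.0880, 0.0880, 0.0880, 0.0000]  mean=1.2488  Neff=8.5393  idx=[0, 0, 1, 2, 3, 3, 4, 5, 7, 8]
step 3: w=[0.0924, 0.0924, 0.0924, 0.0924, 0.0924, 0.0924, 0.1115, 0.1115, 0.1115, 0.1115]  mean=1.2489  Neff=9.9130  idx=[0, 1, 2, 4, 5, 6, 7, 7, 8, 9]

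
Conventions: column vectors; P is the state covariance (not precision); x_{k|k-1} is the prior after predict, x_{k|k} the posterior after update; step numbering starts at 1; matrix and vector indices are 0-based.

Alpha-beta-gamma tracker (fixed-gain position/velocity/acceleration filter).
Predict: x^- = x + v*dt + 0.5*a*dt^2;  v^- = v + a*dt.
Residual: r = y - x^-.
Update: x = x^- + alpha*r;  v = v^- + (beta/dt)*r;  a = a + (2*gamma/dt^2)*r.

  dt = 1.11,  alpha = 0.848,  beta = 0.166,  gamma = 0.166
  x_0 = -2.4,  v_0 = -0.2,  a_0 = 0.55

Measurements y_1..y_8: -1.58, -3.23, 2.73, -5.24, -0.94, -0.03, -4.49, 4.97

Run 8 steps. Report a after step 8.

a_post = 1.6912

step 1: x_pred=-2.2832  r=0.7032  x^+=-1.6869  v^+=0.5157  a^+=0.7395
step 2: x_pred=-0.6589  r=-2.5711  x^+=-2.8392  v^+=0.9520  a^+=0.0467
step 3: x_pred=-1.7537  r=4.4837  x^+=2.0485  v^+=1.6743  a^+=1.2549
step 4: x_pred=4.6800  r=-9.9200  x^+=-3.7322  v^+=1.5837  a^+=-1.4182
step 5: x_pred=-2.8479  r=1.9079  x^+=-1.2300  v^+=0.2949  a^+=-0.9041
step 6: x_pred=-1.4597  r=1.4297  x^+=-0.2473  v^+=-0.4949  a^+=-0.5188
step 7: x_pred=-1.1162  r=-3.3738  x^+=-3.9772  v^+=-1.5753  a^+=-1.4279
step 8: x_pred=-6.6055  r=11.5755  x^+=3.2105  v^+=-1.4292  a^+=1.6912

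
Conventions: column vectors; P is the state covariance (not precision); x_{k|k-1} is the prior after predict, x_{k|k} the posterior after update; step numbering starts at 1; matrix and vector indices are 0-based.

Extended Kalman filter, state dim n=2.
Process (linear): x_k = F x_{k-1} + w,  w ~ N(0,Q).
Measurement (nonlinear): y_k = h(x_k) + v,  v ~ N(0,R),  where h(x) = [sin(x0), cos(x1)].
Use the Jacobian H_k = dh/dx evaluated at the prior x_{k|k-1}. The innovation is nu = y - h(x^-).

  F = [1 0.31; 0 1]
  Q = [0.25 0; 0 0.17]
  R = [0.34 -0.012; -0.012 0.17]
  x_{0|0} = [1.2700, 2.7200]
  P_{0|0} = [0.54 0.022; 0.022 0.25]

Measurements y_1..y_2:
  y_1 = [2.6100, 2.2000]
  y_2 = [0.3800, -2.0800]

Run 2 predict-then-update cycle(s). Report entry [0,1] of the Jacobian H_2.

H_jac[0,1] = 0.0000

step 1: x^-=[2.1132, 2.7200]  P^-=[0.8277 0.0995; 0.0995 0.4200]  H_jac=[-0.5162 0.0000; 0.0000 -0.4092]  S=[0.5605 0.0090; 0.0090 0.2403]  K=[-0.7599 -0.1409; -0.0802 -0.7121]  nu=[1.7535, 3.1124]  x^+=[0.3421, 0.3630]  P^+=[0.4973 0.0363; 0.0363 0.2935]
step 2: x^-=[0.4546, 0.3630]  P^-=[0.7979 0.1272; 0.1272 0.4635]  H_jac=[0.8984 0.0000; 0.0000 -0.3550]  S=[0.9841 -0.0526; -0.0526 0.2284]  K=[0.7269 -0.0304; 0.0786 -0.7023]  nu=[-0.0591, -3.0149]  x^+=[0.5034, 2.4756]  P^+=[0.2755 0.0391; 0.0391 0.3389]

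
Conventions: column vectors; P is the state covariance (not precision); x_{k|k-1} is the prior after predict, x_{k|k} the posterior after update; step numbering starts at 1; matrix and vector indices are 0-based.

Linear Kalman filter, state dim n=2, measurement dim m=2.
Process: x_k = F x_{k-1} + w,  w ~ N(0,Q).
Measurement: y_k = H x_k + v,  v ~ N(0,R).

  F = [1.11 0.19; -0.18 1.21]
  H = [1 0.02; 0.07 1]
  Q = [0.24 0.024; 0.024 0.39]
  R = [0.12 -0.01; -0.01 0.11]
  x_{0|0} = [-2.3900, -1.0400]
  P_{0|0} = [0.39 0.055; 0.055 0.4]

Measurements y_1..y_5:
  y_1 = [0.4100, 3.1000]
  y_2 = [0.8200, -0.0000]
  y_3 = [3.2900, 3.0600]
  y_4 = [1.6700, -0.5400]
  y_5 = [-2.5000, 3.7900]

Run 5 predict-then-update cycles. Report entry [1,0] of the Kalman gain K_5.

K[1,0] = -0.0172

step 1: x^-=[-2.8505, -0.8282]  P^-=[0.7582 0.1100; 0.1100 0.9643]  S=[0.8829 0.1725; 0.1725 1.0934]  K=[0.8585 0.0137; -0.0281 0.8934]  nu=[3.2771, 4.1277]  x^+=[0.0193, 2.7673]  P^+=[0.1032 -0.0143; -0.0143 0.0996]
step 2: x^-=[0.5473, 3.3450]  P^-=[0.3647 0.0076; 0.0076 0.5453]  S=[0.4852 0.0340; 0.0340 0.6582]  K=[0.7511 0.0115; -0.0201 0.8304]  nu=[0.2058, -3.3833]  x^+=[0.6631, 0.5314]  P^+=[0.0903 -0.0126; -0.0126 0.0924]
step 3: x^-=[0.8370, 0.5236]  P^-=[0.3493 0.0108; 0.0108 0.5337]  S=[0.4699 0.0359; 0.0359 0.6469]  K=[0.7427 0.0132; -0.0176 0.8271]  nu=[2.4425, 2.4778]  x^+=[2.6838, 2.5302]  P^+=[0.0892 -0.0122; -0.0122 0.0920]
step 4: x^-=[3.4598, 2.5784]  P^-=[0.3481 0.0113; 0.0113 0.5329]  S=[0.4688 0.0364; 0.0364 0.6462]  K=[0.7420 0.0135; -0.0173 0.8269]  nu=[-1.8413, -3.3606]  x^+=[2.0481, -0.1686]  P^+=[0.0892 -0.0122; -0.0122 0.0920]
step 5: x^-=[2.2414, -0.5727]  P^-=[0.3480 0.0114; 0.0114 0.5329]  S=[0.4687 0.0364; 0.0364 0.6462]  K=[0.7420 0.0135; -0.0172 0.8269]  nu=[-4.7299, 4.2058]  x^+=[-1.2113, 2.9864]  P^+=[0.0891 -0.0122; -0.0122 0.0920]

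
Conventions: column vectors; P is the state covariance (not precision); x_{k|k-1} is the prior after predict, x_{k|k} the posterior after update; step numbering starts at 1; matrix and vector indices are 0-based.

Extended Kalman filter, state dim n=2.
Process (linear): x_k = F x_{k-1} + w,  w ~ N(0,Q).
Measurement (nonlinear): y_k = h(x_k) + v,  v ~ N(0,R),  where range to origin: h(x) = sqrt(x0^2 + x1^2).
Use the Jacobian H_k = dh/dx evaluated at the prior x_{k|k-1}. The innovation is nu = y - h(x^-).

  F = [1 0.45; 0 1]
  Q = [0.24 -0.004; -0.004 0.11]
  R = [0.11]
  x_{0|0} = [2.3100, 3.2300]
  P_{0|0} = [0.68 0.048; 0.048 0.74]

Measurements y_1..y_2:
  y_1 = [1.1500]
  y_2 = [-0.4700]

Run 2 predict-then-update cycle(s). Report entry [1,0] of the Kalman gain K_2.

step 1: x^-=[3.7635, 3.2300]  P^-=[1.1130 0.3770; 0.3770 0.8500]  H_jac=[0.7588 0.6513]  S=[1.4841]  K=[0.7346; 0.5658]  nu=[-3.8095]  x^+=[0.9652, 1.0747]  P^+=[0.3123 -0.2398; -0.2398 0.3749]
step 2: x^-=[1.4488, 1.0747]  P^-=[0.4124 -0.0751; -0.0751 0.4849]  H_jac=[0.8032 0.5958]  S=[0.4763]  K=[0.6015; 0.4800]  nu=[-2.2739]  x^+=[0.0811, -0.0168]  P^+=[0.2401 -0.2126; -0.2126 0.3752]

K[1,0] = 0.4800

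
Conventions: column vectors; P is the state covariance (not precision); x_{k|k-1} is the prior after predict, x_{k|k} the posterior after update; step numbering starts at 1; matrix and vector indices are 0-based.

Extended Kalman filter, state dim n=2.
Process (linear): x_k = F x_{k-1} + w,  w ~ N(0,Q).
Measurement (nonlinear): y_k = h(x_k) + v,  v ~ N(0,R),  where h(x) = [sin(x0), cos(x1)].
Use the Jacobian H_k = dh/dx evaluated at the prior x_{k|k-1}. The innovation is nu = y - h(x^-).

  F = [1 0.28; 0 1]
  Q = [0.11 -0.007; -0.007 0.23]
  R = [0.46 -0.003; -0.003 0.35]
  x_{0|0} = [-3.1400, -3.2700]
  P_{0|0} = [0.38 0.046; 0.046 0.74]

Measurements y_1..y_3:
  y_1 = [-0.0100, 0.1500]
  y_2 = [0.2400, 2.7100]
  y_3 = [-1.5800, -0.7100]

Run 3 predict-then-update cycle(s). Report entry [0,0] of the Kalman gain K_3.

K[0,0] = 0.6230

step 1: x^-=[-4.0556, -3.2700]  P^-=[0.5738 0.2462; 0.2462 0.9700]  H_jac=[-0.6106 0.0000; 0.0000 -0.1281]  S=[0.6739 0.0162; 0.0162 0.3659]  K=[-0.5183 -0.0631; -0.2151 -0.3299]  nu=[-0.8020, 1.1418]  x^+=[-3.7120, -3.4742]  P^+=[0.3902 0.1604; 0.1604 0.8967]
step 2: x^-=[-4.6848, -3.4742]  P^-=[0.6603 0.4045; 0.4045 1.1267]  H_jac=[-0.0276 0.0000; 0.0000 -0.3265]  S=[0.4605 0.0006; 0.0006 0.4701]  K=[-0.0392 -0.2809; -0.0231 -0.7825]  nu=[-0.7596, 3.6552]  x^+=[-5.6817, -6.3166]  P^+=[0.6225 0.3008; 0.3008 0.8386]
step 3: x^-=[-7.4504, -6.3166]  P^-=[0.9667 0.5286; 0.5286 1.0686]  H_jac=[0.3928 0.0000; 0.0000 0.0335]  S=[0.6091 0.0039; 0.0039 0.3512]  K=[0.6230 0.0434; 0.3402 0.0980]  nu=[-0.6604, -1.7094]  x^+=[-7.9359, -6.7088]  P^+=[0.7294 0.3977; 0.3977 0.9945]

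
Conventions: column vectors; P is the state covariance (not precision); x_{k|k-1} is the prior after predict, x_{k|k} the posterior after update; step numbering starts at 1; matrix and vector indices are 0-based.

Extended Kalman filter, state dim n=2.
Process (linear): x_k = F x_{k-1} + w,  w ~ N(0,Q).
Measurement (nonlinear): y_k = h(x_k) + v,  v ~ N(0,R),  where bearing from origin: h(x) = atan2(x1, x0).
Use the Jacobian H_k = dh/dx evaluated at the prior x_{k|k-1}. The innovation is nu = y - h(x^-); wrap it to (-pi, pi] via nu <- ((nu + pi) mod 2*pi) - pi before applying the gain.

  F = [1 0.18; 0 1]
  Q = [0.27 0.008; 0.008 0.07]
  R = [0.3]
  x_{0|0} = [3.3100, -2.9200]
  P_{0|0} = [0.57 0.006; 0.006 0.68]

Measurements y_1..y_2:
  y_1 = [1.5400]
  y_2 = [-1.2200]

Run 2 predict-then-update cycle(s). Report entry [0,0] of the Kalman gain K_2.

step 1: x^-=[2.7844, -2.9200]  P^-=[0.8642 0.1364; 0.1364 0.7500]  H_jac=[0.1794 0.1710]  S=[0.3581]  K=[0.4980; 0.4265]  nu=[2.3492]  x^+=[3.9543, -1.9180]  P^+=[0.7754 0.0603; 0.0603 0.6848]
step 2: x^-=[3.6090, -1.9180]  P^-=[1.0893 0.1916; 0.1916 0.7548]  H_jac=[0.1148 0.2161]  S=[0.3591]  K=[0.4636; 0.5154]  nu=[-0.7315]  x^+=[3.2699, -2.2951]  P^+=[1.0121 0.1058; 0.1058 0.6594]

K[0,0] = 0.4636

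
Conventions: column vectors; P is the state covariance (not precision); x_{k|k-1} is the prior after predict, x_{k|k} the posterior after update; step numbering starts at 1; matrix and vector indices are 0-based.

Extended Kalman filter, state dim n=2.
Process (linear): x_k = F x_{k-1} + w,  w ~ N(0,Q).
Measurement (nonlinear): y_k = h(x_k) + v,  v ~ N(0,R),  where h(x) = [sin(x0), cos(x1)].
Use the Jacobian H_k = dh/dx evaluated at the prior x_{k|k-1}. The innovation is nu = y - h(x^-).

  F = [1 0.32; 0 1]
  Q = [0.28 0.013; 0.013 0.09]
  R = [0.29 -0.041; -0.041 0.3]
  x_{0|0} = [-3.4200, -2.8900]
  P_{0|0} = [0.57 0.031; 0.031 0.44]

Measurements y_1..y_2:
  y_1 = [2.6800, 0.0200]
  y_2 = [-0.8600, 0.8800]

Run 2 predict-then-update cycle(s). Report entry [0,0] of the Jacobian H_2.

step 1: x^-=[-4.3448, -2.8900]  P^-=[0.9149 0.1848; 0.1848 0.5300]  H_jac=[-0.3594 0.0000; 0.0000 0.2489]  S=[0.4082 -0.0575; -0.0575 0.3328]  K=[-0.8057 -0.0010; -0.1095 0.3775]  nu=[1.7468, 0.9885]  x^+=[-5.7532, -2.7081]  P^+=[0.6500 0.1314; 0.1314 0.4729]
step 2: x^-=[-6.6198, -2.7081]  P^-=[1.0626 0.2958; 0.2958 0.5629]  H_jac=[0.9439 0.0000; 0.0000 0.4200]  S=[1.2367 0.0763; 0.0763 0.3993]  K=[0.8013 0.1581; 0.1915 0.5555]  nu=[-0.5297, 1.7875]  x^+=[-6.7617, -1.8165]  P^+=[0.2393 0.0347; 0.0347 0.3781]

H_jac[0,0] = 0.9439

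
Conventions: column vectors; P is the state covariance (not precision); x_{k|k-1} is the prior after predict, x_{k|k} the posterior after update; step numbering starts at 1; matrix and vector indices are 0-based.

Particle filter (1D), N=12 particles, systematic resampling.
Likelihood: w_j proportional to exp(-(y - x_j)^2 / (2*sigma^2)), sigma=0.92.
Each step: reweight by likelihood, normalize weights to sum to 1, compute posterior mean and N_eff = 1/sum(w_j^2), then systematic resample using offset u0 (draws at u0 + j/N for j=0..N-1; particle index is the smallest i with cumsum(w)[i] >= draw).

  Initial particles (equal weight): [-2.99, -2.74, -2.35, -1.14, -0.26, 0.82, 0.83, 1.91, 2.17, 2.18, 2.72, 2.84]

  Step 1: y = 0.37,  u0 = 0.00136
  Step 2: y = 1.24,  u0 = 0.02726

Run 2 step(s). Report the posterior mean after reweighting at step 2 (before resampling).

step 1: w=[0.0004, 0.0010, 0.0037, 0.0756, 0.2298, 0.2578, 0.2564, 0.0716, 0.0429, 0.0419, 0.0111, 0.0079]  mean=0.6398  Neff=5.0087  idx=[2, 4, 4, 4, 5, 5, 5, 6, 6, 6, 7, 8]
step 2: w=[0.0001, 0.0349, 0.0349, 0.0349, 0.1189, 0.1189, 0.1189, 0.1194, 0.1194, 0.1194, 0.1012, 0.0791]  mean=0.9274  Neff=9.4939  idx=[1, 4, 4, 5, 6, 6, 7, 8, 8, 9, 10, 11]

post_mean = 0.9274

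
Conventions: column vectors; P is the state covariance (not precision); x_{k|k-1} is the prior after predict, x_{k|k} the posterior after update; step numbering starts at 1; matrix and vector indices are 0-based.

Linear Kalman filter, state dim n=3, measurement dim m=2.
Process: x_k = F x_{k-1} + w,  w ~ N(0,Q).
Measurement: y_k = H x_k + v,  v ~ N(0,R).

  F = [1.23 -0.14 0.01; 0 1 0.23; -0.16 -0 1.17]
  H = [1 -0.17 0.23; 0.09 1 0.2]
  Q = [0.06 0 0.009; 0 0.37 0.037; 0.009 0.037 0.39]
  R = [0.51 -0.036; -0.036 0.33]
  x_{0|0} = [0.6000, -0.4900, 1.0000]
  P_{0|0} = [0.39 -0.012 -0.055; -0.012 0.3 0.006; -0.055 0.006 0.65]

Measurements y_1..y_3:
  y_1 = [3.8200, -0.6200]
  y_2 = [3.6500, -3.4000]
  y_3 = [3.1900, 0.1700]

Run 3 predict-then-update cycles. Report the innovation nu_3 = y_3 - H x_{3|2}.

step 1: x^-=[0.8166, -0.2600, 1.0740]  P^-=[0.6587 -0.0710 -0.1405; -0.0710 0.7071 0.2229; -0.1405 0.2229 1.3104]  S=[1.2006 -0.0938; -0.0938 1.1662]  K=[0.5325 0.0088; -0.0670 0.6337; 0.1350 0.4159]  nu=[2.7122, -0.6483]  x^+=[2.2552, -0.8526, 1.1705]  P^+=[0.3191 -0.0030 -0.2101; -0.0030 0.2254 -0.0682; -0.2101 -0.0682 1.0973]
step 2: x^-=[2.9049, -0.5833, 1.0087]  P^-=[0.5433 -0.0906 -0.3319; -0.0906 0.6221 0.2607; -0.3319 0.2607 1.9790]  S=[1.0337 -0.1132; -0.1132 1.1117]  K=[0.4611 -0.0503; -0.0671 0.5923; 0.1397 0.5779]  nu=[0.4139, -3.2798]  x^+=[3.2607, -2.5539, -0.8290]  P^+=[0.3154 0.0058 -0.3368; 0.0058 0.2184 -0.1052; -0.3368 -0.1052 1.6058]
step 3: x^-=[4.3599, -2.7446, -1.4916]  P^-=[0.5317 -0.1127 -0.5011; -0.1127 0.6250 0.3575; -0.5011 0.3575 2.7224]  S=[0.9836 -0.1207; -0.1207 1.1729]  K=[0.4310 -0.0964; -0.0681 0.5782; 0.1570 0.7468]  nu=[-1.2934, 2.8205]  x^+=[3.5305, -1.0258, 0.4116]  P^+=[0.3280 0.0124 -0.4462; 0.0124 0.2188 -0.1335; -0.4462 -0.1335 2.0723]

innov = [-1.2934, 2.8205]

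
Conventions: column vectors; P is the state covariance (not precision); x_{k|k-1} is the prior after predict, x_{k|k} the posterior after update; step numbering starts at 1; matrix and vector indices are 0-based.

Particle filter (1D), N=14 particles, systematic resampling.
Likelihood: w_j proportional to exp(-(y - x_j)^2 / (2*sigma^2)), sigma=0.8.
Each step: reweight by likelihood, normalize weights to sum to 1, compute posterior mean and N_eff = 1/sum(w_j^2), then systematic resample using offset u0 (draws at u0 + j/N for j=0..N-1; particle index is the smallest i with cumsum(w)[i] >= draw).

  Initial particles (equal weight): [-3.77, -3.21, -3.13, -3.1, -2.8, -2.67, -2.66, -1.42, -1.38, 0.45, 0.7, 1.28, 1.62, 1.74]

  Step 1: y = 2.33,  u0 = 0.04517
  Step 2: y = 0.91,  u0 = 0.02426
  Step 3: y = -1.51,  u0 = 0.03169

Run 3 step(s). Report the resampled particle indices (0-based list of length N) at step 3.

resampled_idx = [0, 0, 0, 0, 0, 0, 1, 1, 1, 1, 1, 2, 3, 7]

step 1: w=[0.0000, 0.0000, 0.0000, 0.0000, 0.0000, 0.0000, 0.0000, 0.0000, 0.0000, 0.0309, 0.0613, 0.2064, 0.3294, 0.3721]  mean=1.5019  Neff=3.3987  idx=[10, 11, 11, 11, 12, 12, 12, 12, 12, 13, 13, 13, 13, 13]
step 2: w=[0.0971, 0.0903, 0.0903, 0.0903, 0.0678, 0.0678, 0.0678, 0.0678, 0.0678, 0.0587, 0.0587, 0.0587, 0.0587, 0.0587]  mean=1.4738  Neff=13.5071  idx=[0, 0, 1, 2, 3, 4, 5, 6, 7, 8, 9, 10, 11, 13]
step 3: w=[0.4055, 0.4055, 0.0421, 0.0421, 0.0421, 0.0087, 0.0087, 0.0087, 0.0087, 0.0087, 0.0048, 0.0048, 0.0048, 0.0048]  mean=0.8333  Neff=2.9888  idx=[0, 0, 0, 0, 0, 0, 1, 1, 1, 1, 1, 2, 3, 7]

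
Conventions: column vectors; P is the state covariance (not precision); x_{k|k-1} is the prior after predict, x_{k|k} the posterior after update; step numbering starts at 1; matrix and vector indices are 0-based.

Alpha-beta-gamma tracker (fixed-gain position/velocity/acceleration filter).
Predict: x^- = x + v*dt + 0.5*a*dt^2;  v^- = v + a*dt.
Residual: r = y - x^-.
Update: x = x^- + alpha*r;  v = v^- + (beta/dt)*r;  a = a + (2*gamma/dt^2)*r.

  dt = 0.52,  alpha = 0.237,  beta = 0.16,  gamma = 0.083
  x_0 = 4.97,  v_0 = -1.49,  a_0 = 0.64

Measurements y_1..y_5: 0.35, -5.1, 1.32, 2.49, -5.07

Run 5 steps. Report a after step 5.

a_post = 3.5938

step 1: x_pred=4.2817  r=-3.9317  x^+=3.3499  v^+=-2.3670  a^+=-1.7737
step 2: x_pred=1.8793  r=-6.9793  x^+=0.2252  v^+=-5.4368  a^+=-6.0583
step 3: x_pred=-3.4210  r=4.7410  x^+=-2.2974  v^+=-7.1283  a^+=-3.1478
step 4: x_pred=-6.4297  r=8.9197  x^+=-4.3157  v^+=-6.0207  a^+=2.3281
step 5: x_pred=-7.1317  r=2.0617  x^+=-6.6431  v^+=-4.1757  a^+=3.5938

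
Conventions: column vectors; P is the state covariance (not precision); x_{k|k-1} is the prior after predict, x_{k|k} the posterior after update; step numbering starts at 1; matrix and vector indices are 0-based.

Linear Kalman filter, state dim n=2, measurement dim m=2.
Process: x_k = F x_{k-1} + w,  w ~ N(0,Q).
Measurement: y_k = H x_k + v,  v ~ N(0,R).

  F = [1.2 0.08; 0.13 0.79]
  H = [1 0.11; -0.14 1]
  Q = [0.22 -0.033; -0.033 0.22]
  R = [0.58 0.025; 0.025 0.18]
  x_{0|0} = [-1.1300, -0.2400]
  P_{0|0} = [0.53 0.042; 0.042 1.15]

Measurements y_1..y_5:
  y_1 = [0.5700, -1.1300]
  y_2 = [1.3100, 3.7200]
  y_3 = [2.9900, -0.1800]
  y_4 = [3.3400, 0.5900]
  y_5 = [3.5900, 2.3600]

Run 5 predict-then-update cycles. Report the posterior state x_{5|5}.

x_post = [3.3141, 2.1816]

step 1: x^-=[-1.3752, -0.3365]  P^-=[0.9986 0.1626; 0.1626 0.9553]  S=[1.6260 0.1504; 0.1504 1.1093]  K=[0.6312 -0.0650; 0.0880 0.8287]  nu=[1.9822, -0.9860]  x^+=[-0.0599, -0.9792]  P^+=[0.3585 0.0543; 0.0543 0.1590]
step 2: x^-=[-0.1503, -0.7814]  P^-=[0.7477 0.0850; 0.0850 0.3364]  S=[1.3504 0.0410; 0.0410 0.5073]  K=[0.5631 -0.0843; 0.0711 0.6340]  nu=[1.5462, 4.4803]  x^+=[0.3426, 2.1690]  P^+=[0.3197 0.0437; 0.0437 0.1220]
step 3: x^-=[0.5846, 1.7580]  P^-=[0.6895 0.0664; 0.0664 0.3105]  S=[1.2879 0.0280; 0.0280 0.4854]  K=[0.5431 -0.0934; 0.0647 0.6168]  nu=[2.2120, -1.8562]  x^+=[1.9593, 0.7562]  P^+=[0.3083 0.0399; 0.0399 0.1182]
step 4: x^-=[2.4116, 0.8521]  P^-=[0.6723 0.0608; 0.0608 0.3072]  S=[1.2694 0.0246; 0.0246 0.4833]  K=[0.5368 -0.0962; 0.0626 0.6148]  nu=[0.8346, 0.0755]  x^+=[2.8524, 0.9508]  P^+=[0.3047 0.0388; 0.0388 0.1177]
step 5: x^-=[3.4989, 1.1220]  P^-=[0.6669 0.0591; 0.0591 0.3065]  S=[1.2636 0.0236; 0.0236 0.4831]  K=[0.5347 -0.0970; 0.0620 0.6144]  nu=[-0.0323, 1.7279]  x^+=[3.3141, 2.1816]  P^+=[0.3035 0.0384; 0.0384 0.1175]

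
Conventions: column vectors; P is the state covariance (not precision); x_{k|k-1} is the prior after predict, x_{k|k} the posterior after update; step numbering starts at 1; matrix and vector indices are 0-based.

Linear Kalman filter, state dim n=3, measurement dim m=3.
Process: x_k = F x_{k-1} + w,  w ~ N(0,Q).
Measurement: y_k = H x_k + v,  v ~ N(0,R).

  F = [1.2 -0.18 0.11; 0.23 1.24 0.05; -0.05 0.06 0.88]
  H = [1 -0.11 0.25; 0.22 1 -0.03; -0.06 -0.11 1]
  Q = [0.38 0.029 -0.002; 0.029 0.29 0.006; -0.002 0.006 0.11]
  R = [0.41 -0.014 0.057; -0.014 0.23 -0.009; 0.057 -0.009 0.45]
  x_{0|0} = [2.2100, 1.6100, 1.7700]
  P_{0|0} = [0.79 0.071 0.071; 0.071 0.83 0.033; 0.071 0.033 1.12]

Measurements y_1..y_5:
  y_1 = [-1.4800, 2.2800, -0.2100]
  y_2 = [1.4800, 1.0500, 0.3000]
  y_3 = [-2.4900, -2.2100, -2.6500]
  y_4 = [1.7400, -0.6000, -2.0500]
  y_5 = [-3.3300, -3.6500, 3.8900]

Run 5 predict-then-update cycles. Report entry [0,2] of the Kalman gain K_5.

K[0,2] = -0.1370

step 1: x^-=[2.5569, 2.5932, 1.5437]  P^-=[1.5448 0.1809 0.1254; 0.1809 1.6570 0.1548; 0.1254 0.1548 0.9791]  S=[2.0504 0.3551 0.3126; 0.3551 2.0313 -0.0731; 0.3126 -0.0731 1.4080]  K=[0.7625 0.1157 -0.1542; -0.1379 0.8589 0.0480; 0.0544 0.0900 0.6705]  nu=[-4.1376, -0.8294, -1.3150]  x^+=[-0.4910, 2.3881, 0.3622]  P^+=[0.3004 -0.0492 -0.0144; -0.0492 0.2106 0.0262; -0.0144 0.0262 0.3061]
step 2: x^-=[-0.9792, 2.8664, 0.4866]  P^-=[0.8395 -0.0025 -0.0157; -0.0025 0.6054 0.0599; -0.0157 0.0599 0.3529]  S=[1.2683 0.1138 0.0787; 0.1138 0.8719 -0.0405; 0.0787 -0.0405 0.8019]  K=[0.6573 0.1172 -0.1407; -0.1085 0.7076 0.0382; 0.0187 0.0703 0.4347]  nu=[2.6529, -1.5864, 0.0700]  x^+=[0.5686, 1.4586, 0.4550]  P^+=[0.2595 -0.0385 -0.0156; -0.0385 0.1730 0.0213; -0.0156 0.0213 0.1975]
step 3: x^-=[0.4698, 1.9622, 0.4595]  P^-=[0.7733 0.0087 -0.0230; 0.0087 0.5506 0.0467; -0.0230 0.0467 0.2680]  S=[1.1907 0.1133 0.0543; 0.1133 0.8196 -0.0468; 0.0543 -0.0468 0.7201]  K=[0.6384 0.1229 -0.1379; -0.1007 0.6882 0.0323; 0.0100 0.0607 0.3702]  nu=[-2.8589, -4.2618, -2.8655]  x^+=[-1.4841, -0.7754, -0.8887]  P^+=[0.2522 -0.0354 -0.0155; -0.0354 0.1677 0.0189; -0.0155 0.0189 0.1678]
step 4: x^-=[-1.7391, -1.3473, -0.7544]  P^-=[0.7610 0.0120 -0.0247; 0.0120 0.5435 0.0423; -0.0247 0.0423 0.2447]  S=[1.1755 0.1136 0.0477; 0.1136 0.8136 -0.0502; 0.0477 -0.0502 0.6979]  K=[0.6345 0.1244 -0.1372; -0.0991 0.6854 0.0300; 0.0074 0.0568 0.3497]  nu=[3.5194, 1.1073, -1.5482]  x^+=[0.8442, -0.9837, -1.2070]  P^+=[0.2506 -0.0346 -0.0154; -0.0346 0.1669 0.0180; -0.0154 0.0180 0.1583]
step 5: x^-=[1.0573, -1.0859, -1.1634]  P^-=[0.7584 0.0126 -0.0253; 0.0126 0.5424 0.0407; -0.0253 0.0407 0.2373]  S=[1.1722 0.1134 0.0456; 0.1134 0.8128 -0.0516; 0.0456 -0.0516 0.6908]  K=[0.6337 0.1246 -0.1370; -0.0988 0.6849 0.0292; 0.0065 0.0554 0.3429]  nu=[-4.2159, -2.8316, 4.9973]  x^+=[-2.6518, -2.4628, 0.3660]  P^+=[0.2503 -0.0345 -0.0154; -0.0345 0.1668 0.0176; -0.0154 0.0176 0.1552]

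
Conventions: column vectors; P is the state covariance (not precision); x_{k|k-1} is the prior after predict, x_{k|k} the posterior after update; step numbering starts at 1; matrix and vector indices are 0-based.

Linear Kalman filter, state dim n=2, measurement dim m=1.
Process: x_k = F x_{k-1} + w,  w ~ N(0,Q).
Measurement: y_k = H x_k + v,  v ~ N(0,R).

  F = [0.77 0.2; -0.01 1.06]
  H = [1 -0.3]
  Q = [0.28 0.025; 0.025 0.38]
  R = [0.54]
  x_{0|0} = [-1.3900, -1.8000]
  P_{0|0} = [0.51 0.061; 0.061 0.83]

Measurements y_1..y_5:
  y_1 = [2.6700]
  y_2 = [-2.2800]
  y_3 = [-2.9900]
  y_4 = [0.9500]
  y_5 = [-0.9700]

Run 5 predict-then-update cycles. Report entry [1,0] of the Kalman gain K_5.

step 1: x^-=[-1.4303, -1.8941]  P^-=[0.6344 0.2467; 0.2467 1.3113]  S=[1.1444]  K=[0.4897; -0.1282]  nu=[3.5321]  x^+=[0.2992, -2.3469]  P^+=[0.3600 0.3185; 0.3185 1.2925]
step 2: x^-=[-0.2390, -2.4907]  P^-=[0.6432 0.5556; 0.5556 1.8256]  S=[1.0142]  K=[0.4699; 0.0078]  nu=[-2.7882]  x^+=[-1.5492, -2.5125]  P^+=[0.4193 0.5519; 0.5519 1.8255]
step 3: x^-=[-1.6954, -2.6477]  P^-=[0.7716 0.8581; 0.8581 2.4195]  S=[1.0145]  K=[0.5068; 0.1304]  nu=[-2.0890]  x^+=[-2.7541, -2.9201]  P^+=[0.5110 0.7911; 0.7911 2.4022]
step 4: x^-=[-2.7047, -3.0678]  P^-=[0.9227 1.1744; 1.1744 3.0624]  S=[1.0337]  K=[0.5518; 0.2474]  nu=[2.7343]  x^+=[-1.1959, -2.3914]  P^+=[0.6080 1.0333; 1.0333 2.9992]
step 5: x^-=[-1.3991, -2.5229]  P^-=[1.0787 1.4975; 1.4975 3.7280]  S=[1.0557]  K=[0.5962; 0.3591]  nu=[-0.3278]  x^+=[-1.5945, -2.6406]  P^+=[0.7034 1.2715; 1.2715 3.5919]

K[1,0] = 0.3591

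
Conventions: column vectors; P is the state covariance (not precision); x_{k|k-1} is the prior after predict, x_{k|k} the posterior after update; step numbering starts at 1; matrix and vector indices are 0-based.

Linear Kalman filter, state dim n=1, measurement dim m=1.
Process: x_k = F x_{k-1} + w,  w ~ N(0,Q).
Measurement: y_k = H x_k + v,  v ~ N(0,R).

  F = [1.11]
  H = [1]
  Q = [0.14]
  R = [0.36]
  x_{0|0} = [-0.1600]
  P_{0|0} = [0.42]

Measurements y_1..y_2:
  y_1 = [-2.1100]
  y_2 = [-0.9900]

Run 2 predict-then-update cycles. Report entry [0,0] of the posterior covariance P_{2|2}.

step 1: x^-=[-0.1776]  P^-=[0.6575]  S=[1.0175]  K=[0.6462]  nu=[-1.9324]  x^+=[-1.4263]  P^+=[0.2326]
step 2: x^-=[-1.5832]  P^-=[0.4266]  S=[0.7866]  K=[0.5423]  nu=[0.5932]  x^+=[-1.2615]  P^+=[0.1952]

P_post[0,0] = 0.1952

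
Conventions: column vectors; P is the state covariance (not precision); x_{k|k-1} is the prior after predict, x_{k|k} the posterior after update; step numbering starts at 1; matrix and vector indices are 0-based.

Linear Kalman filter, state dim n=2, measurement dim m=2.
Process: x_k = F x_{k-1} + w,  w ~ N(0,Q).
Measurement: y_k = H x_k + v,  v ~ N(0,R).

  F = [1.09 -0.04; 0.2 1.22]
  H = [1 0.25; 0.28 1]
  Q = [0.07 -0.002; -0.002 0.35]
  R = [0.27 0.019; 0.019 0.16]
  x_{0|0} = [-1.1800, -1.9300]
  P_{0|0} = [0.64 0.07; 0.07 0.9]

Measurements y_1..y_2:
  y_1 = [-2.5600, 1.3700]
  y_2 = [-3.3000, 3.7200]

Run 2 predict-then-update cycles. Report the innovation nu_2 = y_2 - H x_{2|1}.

innov = [-1.1297, 3.0053]

step 1: x^-=[-1.2090, -2.5906]  P^-=[0.8257 0.1861; 0.1861 1.7493]  S=[1.2981 0.8867; 0.8867 2.0783]  K=[0.7547 -0.1212; -0.1578 0.9341]  nu=[-0.7033, 4.2991]  x^+=[-2.2608, 1.5362]  P^+=[0.2180 -0.0661; -0.0661 0.1650]
step 2: x^-=[-2.5258, 1.4219]  P^-=[0.3350 -0.0499; -0.0499 0.5720]  S=[0.6158 0.2024; 0.2024 0.7303]  K=[0.5545 -0.0936; -0.1100 0.7946]  nu=[-1.1297, 3.0053]  x^+=[-3.4334, 3.9341]  P^+=[0.1603 -0.0493; -0.0493 0.1388]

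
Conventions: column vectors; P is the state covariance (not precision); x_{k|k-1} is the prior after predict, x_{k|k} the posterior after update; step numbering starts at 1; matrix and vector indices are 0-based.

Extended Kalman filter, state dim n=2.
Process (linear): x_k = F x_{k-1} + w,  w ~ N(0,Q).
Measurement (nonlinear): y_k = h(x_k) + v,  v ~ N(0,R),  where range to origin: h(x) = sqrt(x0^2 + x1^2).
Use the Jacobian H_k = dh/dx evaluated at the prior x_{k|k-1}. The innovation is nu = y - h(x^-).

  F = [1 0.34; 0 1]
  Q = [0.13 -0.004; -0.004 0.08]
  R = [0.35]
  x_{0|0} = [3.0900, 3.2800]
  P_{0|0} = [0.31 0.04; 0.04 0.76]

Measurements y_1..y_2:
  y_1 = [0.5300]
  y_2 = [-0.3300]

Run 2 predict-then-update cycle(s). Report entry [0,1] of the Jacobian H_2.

H_jac[0,1] = 0.2371

step 1: x^-=[4.2052, 3.2800]  P^-=[0.5551 0.2944; 0.2944 0.8400]  H_jac=[0.7885 0.6150]  S=[1.2984]  K=[0.4765; 0.5767]  nu=[-4.8031]  x^+=[1.9163, 0.5101]  P^+=[0.2602 -0.0624; -0.0624 0.4082]
step 2: x^-=[2.0898, 0.5101]  P^-=[0.3950 0.0724; 0.0724 0.4882]  H_jac=[0.9715 0.2371]  S=[0.7835]  K=[0.5116; 0.2375]  nu=[-2.4811]  x^+=[0.8205, -0.0791]  P^+=[0.1899 -0.0228; -0.0228 0.4440]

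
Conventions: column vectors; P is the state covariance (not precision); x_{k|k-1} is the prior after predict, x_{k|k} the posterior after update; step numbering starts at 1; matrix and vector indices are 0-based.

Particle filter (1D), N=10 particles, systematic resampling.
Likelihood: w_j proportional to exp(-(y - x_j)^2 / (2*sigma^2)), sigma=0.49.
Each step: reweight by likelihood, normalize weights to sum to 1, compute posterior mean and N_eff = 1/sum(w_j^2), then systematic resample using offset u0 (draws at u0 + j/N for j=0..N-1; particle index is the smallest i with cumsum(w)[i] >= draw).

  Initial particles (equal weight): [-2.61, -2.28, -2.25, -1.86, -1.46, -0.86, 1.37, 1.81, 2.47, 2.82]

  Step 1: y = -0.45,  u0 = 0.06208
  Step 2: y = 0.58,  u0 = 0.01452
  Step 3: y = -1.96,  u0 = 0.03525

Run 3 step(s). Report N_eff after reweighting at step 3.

step 1: w=[0.0001, 0.0011, 0.0014, 0.0189, 0.1417, 0.8356, 0.0012, 0.0000, 0.0000, 0.0000]  mean=-0.9648  Neff=1.3915  idx=[4, 4, 5, 5, 5, 5, 5, 5, 5, 5]
step 2: w=[0.0016, 0.0016, 0.1246, 0.1246, 0.1246, 0.1246, 0.1246, 0.1246, 0.1246, 0.1246]  mean=-0.8619  Neff=8.0515  idx=[2, 2, 3, 4, 5, 6, 6, 7, 8, 9]
step 3: w=[0.1000, 0.1000, 0.1000, 0.1000, 0.1000, 0.1000, 0.1000, 0.1000, 0.1000, 0.1000]  mean=-0.8600  Neff=10.0000  idx=[0, 1, 2, 3, 4, 5, 6, 7, 8, 9]

N_eff = 10.0000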